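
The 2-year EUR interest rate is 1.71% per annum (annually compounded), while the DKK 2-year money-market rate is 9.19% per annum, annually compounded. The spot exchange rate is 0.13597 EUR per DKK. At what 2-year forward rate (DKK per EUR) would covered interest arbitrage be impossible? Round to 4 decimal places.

8.4761

T = 2 years.
Growth of 1 EUR over T: (1 + 0.0171)^2 = 1.0344924.
Growth of 1 DKK over T: (1 + 0.0919)^2 = 1.1922456.
Forward (EUR per DKK) = 0.13597 × 1.0344924 / 1.1922456 = 0.1179790.
Invert for DKK per EUR: 1 / 0.1179790 = 8.4761.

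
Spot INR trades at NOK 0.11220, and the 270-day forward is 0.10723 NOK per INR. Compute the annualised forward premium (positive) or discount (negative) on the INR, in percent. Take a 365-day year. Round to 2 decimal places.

-5.99%

T = 270/365 years.
(F − S)/S = (0.10723 − 0.1122)/0.1122 = -0.0442959.
×(1/T) gives -5.99% p.a.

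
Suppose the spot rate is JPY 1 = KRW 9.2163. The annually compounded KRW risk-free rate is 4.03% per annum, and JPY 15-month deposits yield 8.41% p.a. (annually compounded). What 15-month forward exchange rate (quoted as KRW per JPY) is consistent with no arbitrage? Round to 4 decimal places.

8.7532

T = 15/12 years.
KRW growth factor: (1 + 0.0403)^(15/12) = 1.0506263.
JPY accumulates by (1 + 0.0841)^(15/12) = 1.1062077.
So F = 9.2163 × 1.0506263 / 1.1062077 = 8.753227 (KRW/JPY).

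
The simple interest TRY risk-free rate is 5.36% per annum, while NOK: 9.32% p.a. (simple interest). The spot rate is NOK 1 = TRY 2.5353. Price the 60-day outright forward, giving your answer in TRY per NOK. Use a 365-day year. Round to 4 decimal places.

2.5190

T = 60/365 years.
TRY growth factor: 1 + 0.0536×60/365 = 1.008811.
NOK accumulates by 1 + 0.0932×60/365 = 1.0153205.
CIP: F = S · (grow TRY)/(grow NOK) = 2.5353 × 1.008811/1.0153205 = 2.519045 TRY per NOK.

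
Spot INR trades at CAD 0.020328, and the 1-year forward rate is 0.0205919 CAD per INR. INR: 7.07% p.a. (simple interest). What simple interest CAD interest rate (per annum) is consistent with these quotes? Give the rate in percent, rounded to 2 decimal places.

8.46%

T = 1 year.
By CIP, F/S equals the CAD-to-INR growth ratio: 0.0205919/0.020328 = 1.0129821.
The INR side grows by 1 + 0.0707×1 = 1.070700.
Hence g_CAD = 1.0845999.
r = (1.0845999 − 1)/1 = 0.084600 → 8.46%.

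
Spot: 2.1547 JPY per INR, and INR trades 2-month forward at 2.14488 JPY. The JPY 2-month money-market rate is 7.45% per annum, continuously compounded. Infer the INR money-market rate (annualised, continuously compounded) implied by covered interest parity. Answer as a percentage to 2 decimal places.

T = 2/12 years.
F/S = 2.14488/2.1547 = 0.9954425 = (growth of JPY) / (growth of INR).
The JPY side grows by e^(0.0745×2/12) = 1.0124941.
So the INR growth factor = 1.0171297.
r = ln(1.0171297)/(2/12) = 0.101908 → 10.19%.

10.19%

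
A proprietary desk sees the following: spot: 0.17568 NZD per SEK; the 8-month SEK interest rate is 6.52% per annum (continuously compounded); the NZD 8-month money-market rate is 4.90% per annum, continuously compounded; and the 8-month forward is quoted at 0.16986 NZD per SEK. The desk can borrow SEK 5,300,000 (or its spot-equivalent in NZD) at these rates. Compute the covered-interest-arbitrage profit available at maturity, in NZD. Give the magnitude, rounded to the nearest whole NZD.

NZD 21,770

T = 8/12 years.
Route A — deposit SEK, sell forward: 5,300,000 × 1.04442518 × 0.16986 = NZD 940,252.12.
Route B — convert at spot, deposit NZD: 5,300,000 × 0.17568 × 1.03320608 = NZD 962,022.31.
The quoted forward undervalues SEK, so borrow SEK, convert to NZD at spot, deposit the NZD at 4.90%, and buy SEK forward at 0.16986 to cover the loan.
Arbitrage profit = |940,252.12 − 962,022.31| = NZD 21,770.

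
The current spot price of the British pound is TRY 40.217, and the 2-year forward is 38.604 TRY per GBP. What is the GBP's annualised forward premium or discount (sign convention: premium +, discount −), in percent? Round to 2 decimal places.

-2.01%

T = 2 years.
Period premium: (38.604 − 40.217)/40.217 = -0.0401074.
×(1/T) gives -2.01% p.a.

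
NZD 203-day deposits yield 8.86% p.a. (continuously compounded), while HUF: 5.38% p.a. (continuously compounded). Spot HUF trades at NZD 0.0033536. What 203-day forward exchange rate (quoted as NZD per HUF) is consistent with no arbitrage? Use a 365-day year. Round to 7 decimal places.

0.0034191

T = 203/365 years.
NZD growth factor: e^(0.0886×203/365) = 1.0505104.
HUF growth factor: e^(0.0538×203/365) = 1.0303738.
So F = 0.0033536 × 1.0505104 / 1.0303738 = 0.003419139 (NZD/HUF).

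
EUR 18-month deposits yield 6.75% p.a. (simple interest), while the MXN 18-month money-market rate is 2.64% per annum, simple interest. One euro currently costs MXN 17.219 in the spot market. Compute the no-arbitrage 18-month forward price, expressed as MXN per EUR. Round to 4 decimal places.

T = 18/12 years.
MXN accumulates by 1 + 0.0264×18/12 = 1.039600.
EUR accumulates by 1 + 0.0675×18/12 = 1.101250.
So F = 17.219 × 1.039600 / 1.101250 = 16.255049 (MXN/EUR).

16.2550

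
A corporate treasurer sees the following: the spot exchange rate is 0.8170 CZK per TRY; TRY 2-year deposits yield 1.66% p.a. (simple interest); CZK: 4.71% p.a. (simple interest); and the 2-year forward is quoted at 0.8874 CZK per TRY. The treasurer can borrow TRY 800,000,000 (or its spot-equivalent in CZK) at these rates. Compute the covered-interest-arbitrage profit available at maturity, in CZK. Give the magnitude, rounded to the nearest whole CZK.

T = 2 years.
Route A — deposit TRY, sell forward: 800,000,000 × 1.033200 × 0.8874 = CZK 733,489,344.00.
Route B — convert at spot, deposit CZK: 800,000,000 × 0.8170 × 1.094200 = CZK 715,169,120.00.
The quoted forward overvalues TRY, so borrow CZK, buy TRY at spot, deposit the TRY at 1.66%, and sell the proceeds forward at 0.8874.
The gap between the two covered legs is CZK 18,320,224.

CZK 18,320,224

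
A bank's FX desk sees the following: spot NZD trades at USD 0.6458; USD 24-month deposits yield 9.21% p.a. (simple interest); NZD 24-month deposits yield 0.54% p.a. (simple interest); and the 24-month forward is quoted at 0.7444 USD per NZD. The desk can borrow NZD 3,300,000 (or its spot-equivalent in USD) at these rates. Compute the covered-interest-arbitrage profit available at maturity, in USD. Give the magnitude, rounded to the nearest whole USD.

USD 40,646

T = 2 years.
Keep in NZD, deliver into the forward: 3,300,000·1.010800·0.7444 = USD 2,483,050.42.
Swap to USD now, deposit: 3,300,000·0.6458·1.184200 = USD 2,523,695.99.
The quoted forward undervalues NZD, so borrow NZD, convert to USD at spot, deposit the USD at 9.21%, and buy NZD forward at 0.7444 to cover the loan.
Arbitrage profit = |2,483,050.42 − 2,523,695.99| = USD 40,646.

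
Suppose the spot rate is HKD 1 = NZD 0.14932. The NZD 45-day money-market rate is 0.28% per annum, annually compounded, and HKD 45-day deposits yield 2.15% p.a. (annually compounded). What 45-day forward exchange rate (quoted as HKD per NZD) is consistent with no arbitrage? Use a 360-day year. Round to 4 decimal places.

T = 45/360 years.
Growth of 1 NZD over T: (1 + 0.0028)^(45/360) = 1.0003496.
HKD accumulates by (1 + 0.0215)^(45/360) = 1.0026626.
CIP: F = S · (grow NZD)/(grow HKD) = 0.14932 × 1.0003496/1.0026626 = 0.1489755 NZD per HKD.
Quoted the other way: 1/0.1489755 = 6.7125 HKD per NZD.

6.7125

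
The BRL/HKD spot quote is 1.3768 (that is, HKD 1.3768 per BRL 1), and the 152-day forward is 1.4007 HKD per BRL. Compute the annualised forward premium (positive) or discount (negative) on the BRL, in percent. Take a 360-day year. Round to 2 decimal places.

T = 152/360 years.
Period premium: (1.4007 − 1.3768)/1.3768 = 0.0173591.
Annualise by dividing by T: 0.0173591 / (152/360) = 0.041114 → 4.11%.

+4.11%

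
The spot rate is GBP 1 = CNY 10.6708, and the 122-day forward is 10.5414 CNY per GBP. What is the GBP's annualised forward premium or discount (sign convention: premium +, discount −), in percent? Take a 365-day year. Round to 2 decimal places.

-3.63%

T = 122/365 years.
(F − S)/S = (10.5414 − 10.6708)/10.6708 = -0.0121266.
×(1/T) gives -3.63% p.a.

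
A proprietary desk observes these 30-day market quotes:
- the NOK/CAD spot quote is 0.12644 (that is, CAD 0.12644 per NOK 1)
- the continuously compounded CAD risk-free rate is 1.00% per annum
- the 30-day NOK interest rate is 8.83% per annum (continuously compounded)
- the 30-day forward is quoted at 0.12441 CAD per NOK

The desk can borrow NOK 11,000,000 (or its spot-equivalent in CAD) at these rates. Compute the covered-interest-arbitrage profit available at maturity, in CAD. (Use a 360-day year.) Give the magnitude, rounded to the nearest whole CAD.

CAD 13,382

T = 30/360 years.
Route A — deposit NOK, sell forward: 11,000,000 × 1.007385472 × 0.12441 = CAD 1,378,617.09.
Route B — convert at spot, deposit CAD: 11,000,000 × 0.12644 × 1.000833681 = CAD 1,391,999.52.
The quoted forward undervalues NOK, so borrow NOK, convert to CAD at spot, deposit the CAD at 1.00%, and buy NOK forward at 0.12441 to cover the loan.
Profit = 1,391,999.52 − 1,378,617.09 = CAD 13,382.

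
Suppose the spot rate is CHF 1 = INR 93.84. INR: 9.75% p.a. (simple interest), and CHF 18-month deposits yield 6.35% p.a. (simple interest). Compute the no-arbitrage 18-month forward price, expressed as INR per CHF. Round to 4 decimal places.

98.2096

T = 18/12 years.
INR accumulates by 1 + 0.0975×18/12 = 1.146250.
Growth of 1 CHF over T: 1 + 0.0635×18/12 = 1.095250.
CIP: F = S · (grow INR)/(grow CHF) = 93.84 × 1.146250/1.095250 = 98.209633 INR per CHF.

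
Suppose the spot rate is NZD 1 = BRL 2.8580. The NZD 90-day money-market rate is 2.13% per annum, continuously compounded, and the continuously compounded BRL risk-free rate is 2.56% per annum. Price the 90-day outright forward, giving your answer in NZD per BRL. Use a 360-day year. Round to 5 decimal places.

0.34952

T = 90/360 years.
BRL accumulates by e^(0.0256×90/360) = 1.0064205.
NZD accumulates by e^(0.0213×90/360) = 1.0053392.
So F = 2.858 × 1.0064205 / 1.0053392 = 2.861074 (BRL/NZD).
Quoted the other way: 1/2.861074 = 0.34952 NZD per BRL.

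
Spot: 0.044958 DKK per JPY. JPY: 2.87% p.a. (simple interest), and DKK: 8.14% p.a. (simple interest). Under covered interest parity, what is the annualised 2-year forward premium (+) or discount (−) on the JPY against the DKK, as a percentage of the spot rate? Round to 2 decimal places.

T = 2 years.
CIP forward (DKK per JPY) = 0.044958 × 1.162800/1.057400 = 0.049439344.
Annualised premium = (F − S)/S × (1/T) = (0.049439344 − 0.044958)/0.044958 ÷ 2 = 4.98%.

+4.98%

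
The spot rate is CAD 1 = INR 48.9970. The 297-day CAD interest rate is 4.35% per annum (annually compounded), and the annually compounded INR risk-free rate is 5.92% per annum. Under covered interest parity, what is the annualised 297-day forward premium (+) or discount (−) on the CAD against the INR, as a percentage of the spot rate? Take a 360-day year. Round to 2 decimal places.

T = 297/360 years.
CIP forward (INR per CAD) = 48.997 × 1.0485927/1.0357532 = 49.6043812.
Annualised premium = (F − S)/S × (1/T) = (49.6043812 − 48.997)/48.997 ÷ (297/360) = 1.50%.

+1.50%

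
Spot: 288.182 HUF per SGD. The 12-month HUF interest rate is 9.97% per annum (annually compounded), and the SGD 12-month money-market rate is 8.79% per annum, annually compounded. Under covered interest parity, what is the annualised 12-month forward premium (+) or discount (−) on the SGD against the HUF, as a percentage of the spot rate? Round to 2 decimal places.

+1.08%

T = 1 year.
F = S · g_HUF/g_SGD = 288.182 × 1.099700/1.087900 = 291.307791.
Annualised premium = (F − S)/S × (1/T) = (291.307791 − 288.182)/288.182 ÷ 1 = 1.08%.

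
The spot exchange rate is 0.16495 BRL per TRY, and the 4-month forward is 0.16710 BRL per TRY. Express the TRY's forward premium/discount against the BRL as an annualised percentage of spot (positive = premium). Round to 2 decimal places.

T = 4/12 years.
TRY trades forward at +1.30343% vs spot over the period.
Annualise by dividing by T: 0.0130343 / (4/12) = 0.039103 → 3.91%.

+3.91%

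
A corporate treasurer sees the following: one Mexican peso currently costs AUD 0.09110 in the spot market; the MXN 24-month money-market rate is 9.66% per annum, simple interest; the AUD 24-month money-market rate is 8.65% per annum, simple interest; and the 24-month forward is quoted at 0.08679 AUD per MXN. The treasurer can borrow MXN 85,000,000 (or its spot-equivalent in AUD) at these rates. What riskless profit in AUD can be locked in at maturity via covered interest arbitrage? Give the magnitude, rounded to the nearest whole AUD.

AUD 280,710

T = 2 years.
Route A — deposit MXN, sell forward: 85,000,000 × 1.193200 × 0.08679 = AUD 8,802,415.38.
Route B — convert at spot, deposit AUD: 85,000,000 × 0.09110 × 1.173000 = AUD 9,083,125.50.
The quoted forward undervalues MXN, so borrow MXN, convert to AUD at spot, deposit the AUD at 8.65%, and buy MXN forward at 0.08679 to cover the loan.
Profit = 9,083,125.50 − 8,802,415.38 = AUD 280,710.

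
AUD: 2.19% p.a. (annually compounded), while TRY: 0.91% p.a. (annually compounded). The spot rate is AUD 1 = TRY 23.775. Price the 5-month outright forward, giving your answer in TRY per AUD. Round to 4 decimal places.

23.6505

T = 5/12 years.
TRY accumulates by (1 + 0.0091)^(5/12) = 1.00378165.
Growth of 1 AUD over T: (1 + 0.0219)^(5/12) = 1.00906738.
Forward (TRY per AUD) = 23.775 × 1.00378165 / 1.00906738 = 23.650461.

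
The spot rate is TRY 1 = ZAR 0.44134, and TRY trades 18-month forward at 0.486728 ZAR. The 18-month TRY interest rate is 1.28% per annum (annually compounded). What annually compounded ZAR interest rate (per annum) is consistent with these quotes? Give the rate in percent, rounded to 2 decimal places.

8.11%

T = 18/12 years.
CIP gives F = S · g_ZAR/g_TRY, so g_ZAR/g_TRY = 0.486728/0.44134 = 1.1028413.
TRY growth factor: (1 + 0.0128)^(18/12) = 1.0192613.
Hence g_ZAR = 1.1240835.
Annualise: 1.1240835^(12/18) − 1 = 0.081100 = 8.11%.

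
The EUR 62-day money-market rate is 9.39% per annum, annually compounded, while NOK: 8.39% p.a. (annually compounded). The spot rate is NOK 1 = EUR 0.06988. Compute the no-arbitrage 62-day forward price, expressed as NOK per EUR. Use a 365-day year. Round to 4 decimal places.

T = 62/365 years.
EUR growth factor: (1 + 0.0939)^(62/365) = 1.01536188.
NOK accumulates by (1 + 0.0839)^(62/365) = 1.01377919.
CIP: F = S · (grow EUR)/(grow NOK) = 0.06988 × 1.01536188/1.01377919 = 0.069989095 EUR per NOK.
Invert for NOK per EUR: 1 / 0.069989095 = 14.2879.

14.2879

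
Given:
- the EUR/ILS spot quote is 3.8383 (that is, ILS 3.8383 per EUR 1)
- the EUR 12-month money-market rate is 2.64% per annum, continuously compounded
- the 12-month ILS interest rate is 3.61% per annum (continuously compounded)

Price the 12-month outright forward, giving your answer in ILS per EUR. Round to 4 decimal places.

3.8757

T = 1 year.
Growth of 1 ILS over T: e^(0.0361×1) = 1.0367595.
EUR growth factor: e^(0.0264×1) = 1.0267516.
Forward (ILS per EUR) = 3.8383 × 1.0367595 / 1.0267516 = 3.875712.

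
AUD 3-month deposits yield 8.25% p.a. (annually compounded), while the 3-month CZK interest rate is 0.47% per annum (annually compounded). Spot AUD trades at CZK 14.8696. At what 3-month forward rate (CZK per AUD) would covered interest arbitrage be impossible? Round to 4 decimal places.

14.5949

T = 3/12 years.
Growth of 1 CZK over T: (1 + 0.0047)^(3/12) = 1.00117293.
AUD accumulates by (1 + 0.0825)^(3/12) = 1.02001598.
Forward (CZK per AUD) = 14.8696 × 1.00117293 / 1.02001598 = 14.594910.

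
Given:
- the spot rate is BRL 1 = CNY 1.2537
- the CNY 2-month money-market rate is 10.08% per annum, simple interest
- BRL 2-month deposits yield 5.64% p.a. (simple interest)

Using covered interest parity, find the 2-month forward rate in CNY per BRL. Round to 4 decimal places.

T = 2/12 years.
CNY growth factor: 1 + 0.1008×2/12 = 1.016800.
BRL accumulates by 1 + 0.0564×2/12 = 1.009400.
Forward (CNY per BRL) = 1.2537 × 1.016800 / 1.009400 = 1.262891.

1.2629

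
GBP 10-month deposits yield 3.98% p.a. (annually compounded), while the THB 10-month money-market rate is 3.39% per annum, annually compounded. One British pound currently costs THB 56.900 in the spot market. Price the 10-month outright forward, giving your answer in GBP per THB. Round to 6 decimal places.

T = 10/12 years.
THB growth factor: (1 + 0.0339)^(10/12) = 1.0281712.
Growth of 1 GBP over T: (1 + 0.0398)^(10/12) = 1.0330583.
CIP: F = S · (grow THB)/(grow GBP) = 56.9 × 1.0281712/1.0330583 = 56.63082 THB per GBP.
Invert for GBP per THB: 1 / 56.63082 = 0.017658.

0.017658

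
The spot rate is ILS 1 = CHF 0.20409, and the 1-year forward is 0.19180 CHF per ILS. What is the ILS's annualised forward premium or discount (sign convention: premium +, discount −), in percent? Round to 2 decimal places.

-6.02%

T = 1 year.
ILS trades forward at -6.02185% vs spot over the period.
×(1/T) gives -6.02% p.a.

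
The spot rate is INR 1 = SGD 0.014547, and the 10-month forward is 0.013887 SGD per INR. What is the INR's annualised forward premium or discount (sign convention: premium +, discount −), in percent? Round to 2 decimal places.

T = 10/12 years.
Period premium: (0.013887 − 0.014547)/0.014547 = -0.0453702.
Annualise by dividing by T: -0.0453702 / (10/12) = -0.054444 → -5.44%.

-5.44%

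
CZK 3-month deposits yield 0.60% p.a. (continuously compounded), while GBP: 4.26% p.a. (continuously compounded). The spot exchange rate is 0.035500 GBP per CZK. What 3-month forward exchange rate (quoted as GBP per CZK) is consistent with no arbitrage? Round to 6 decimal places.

0.035826

T = 3/12 years.
GBP growth factor: e^(0.0426×3/12) = 1.0107069.
Growth of 1 CZK over T: e^(0.0060×3/12) = 1.0015011.
CIP: F = S · (grow GBP)/(grow CZK) = 0.0355 × 1.0107069/1.0015011 = 0.03582632 GBP per CZK.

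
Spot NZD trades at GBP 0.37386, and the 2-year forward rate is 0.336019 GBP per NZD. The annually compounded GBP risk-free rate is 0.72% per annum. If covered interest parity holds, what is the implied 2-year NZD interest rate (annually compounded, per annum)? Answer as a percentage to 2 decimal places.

6.24%

T = 2 years.
CIP gives F = S · g_GBP/g_NZD, so g_GBP/g_NZD = 0.336019/0.37386 = 0.8987830.
The GBP side grows by (1 + 0.0072)^2 = 1.0144518.
So the NZD growth factor = 1.1286949.
Annualise: 1.1286949^(1/2) − 1 = 0.062401 = 6.24%.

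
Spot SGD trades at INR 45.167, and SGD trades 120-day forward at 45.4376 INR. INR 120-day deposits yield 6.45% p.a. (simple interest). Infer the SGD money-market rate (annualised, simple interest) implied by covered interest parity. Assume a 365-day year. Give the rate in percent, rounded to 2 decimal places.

T = 120/365 years.
CIP gives F = S · g_INR/g_SGD, so g_INR/g_SGD = 45.4376/45.167 = 1.0059911.
INR growth factor: 1 + 0.0645×120/365 = 1.0212055.
That pins the SGD growth at 1.0151238.
(1.0151238 − 1)/T = 0.046002, i.e. 4.60%.

4.60%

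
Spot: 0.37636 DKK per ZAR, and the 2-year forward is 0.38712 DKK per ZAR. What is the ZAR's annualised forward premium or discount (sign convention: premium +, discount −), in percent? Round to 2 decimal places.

+1.43%

T = 2 years.
ZAR trades forward at +2.85896% vs spot over the period.
×(1/T) gives 1.43% p.a.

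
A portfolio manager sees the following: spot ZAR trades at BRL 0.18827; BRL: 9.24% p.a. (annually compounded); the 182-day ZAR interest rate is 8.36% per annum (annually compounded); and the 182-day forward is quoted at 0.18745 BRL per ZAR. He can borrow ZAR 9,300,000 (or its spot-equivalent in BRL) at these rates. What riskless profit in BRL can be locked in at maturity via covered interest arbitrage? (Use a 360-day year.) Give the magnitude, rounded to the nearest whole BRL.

T = 182/360 years.
Invest the ZAR and cover forward: 9,300,000 × 1.041425518 × 0.18745 = BRL 1,815,501.48.
Convert at spot and invest in BRL: 9,300,000 × 0.18827 × 1.045692703 = BRL 1,830,914.86.
The quoted forward undervalues ZAR, so borrow ZAR, convert to BRL at spot, deposit the BRL at 9.24%, and buy ZAR forward at 0.18745 to cover the loan.
Arbitrage profit = |1,815,501.48 − 1,830,914.86| = BRL 15,413.

BRL 15,413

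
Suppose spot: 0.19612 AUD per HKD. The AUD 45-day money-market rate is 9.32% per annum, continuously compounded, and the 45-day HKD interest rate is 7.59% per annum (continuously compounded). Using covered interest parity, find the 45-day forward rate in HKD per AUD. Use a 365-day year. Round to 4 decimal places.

T = 45/365 years.
AUD growth factor: e^(0.0932×45/365) = 1.0115567.
HKD accumulates by e^(0.0759×45/365) = 1.0094015.
CIP: F = S · (grow AUD)/(grow HKD) = 0.19612 × 1.0115567/1.0094015 = 0.1965387 AUD per HKD.
Quoted the other way: 1/0.1965387 = 5.0881 HKD per AUD.

5.0881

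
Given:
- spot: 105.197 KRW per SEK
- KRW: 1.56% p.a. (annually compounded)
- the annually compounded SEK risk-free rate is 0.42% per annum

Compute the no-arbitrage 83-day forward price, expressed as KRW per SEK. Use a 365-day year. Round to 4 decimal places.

105.4674

T = 83/365 years.
KRW accumulates by (1 + 0.0156)^(83/365) = 1.003526215.
SEK accumulates by (1 + 0.0042)^(83/365) = 1.000953523.
CIP: F = S · (grow KRW)/(grow SEK) = 105.197 × 1.003526215/1.000953523 = 105.467382 KRW per SEK.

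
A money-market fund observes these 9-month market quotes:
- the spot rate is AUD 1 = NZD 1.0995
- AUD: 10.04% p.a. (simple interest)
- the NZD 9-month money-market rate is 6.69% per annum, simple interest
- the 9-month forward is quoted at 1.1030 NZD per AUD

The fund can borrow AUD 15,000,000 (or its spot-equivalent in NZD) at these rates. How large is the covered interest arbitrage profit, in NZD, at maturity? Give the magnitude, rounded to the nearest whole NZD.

T = 9/12 years.
Keep in AUD, deliver into the forward: 15,000,000·1.075300·1.1030 = NZD 17,790,838.50.
Swap to NZD now, deposit: 15,000,000·1.0995·1.050175 = NZD 17,320,011.19.
The quoted forward overvalues AUD, so borrow NZD, buy AUD at spot, deposit the AUD at 10.04%, and sell the proceeds forward at 1.1030.
Arbitrage profit = |17,790,838.50 − 17,320,011.19| = NZD 470,827.

NZD 470,827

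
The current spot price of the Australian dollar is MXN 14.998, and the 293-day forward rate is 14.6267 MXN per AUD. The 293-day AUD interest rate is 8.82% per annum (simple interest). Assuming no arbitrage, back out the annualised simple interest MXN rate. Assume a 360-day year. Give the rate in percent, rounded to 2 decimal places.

T = 293/360 years.
By CIP, F/S equals the MXN-to-AUD growth ratio: 14.6267/14.998 = 0.9752434.
The AUD side grows by 1 + 0.0882×293/360 = 1.071785.
That pins the MXN growth at 1.0452512.
(1.0452512 − 1)/T = 0.055599, i.e. 5.56%.

5.56%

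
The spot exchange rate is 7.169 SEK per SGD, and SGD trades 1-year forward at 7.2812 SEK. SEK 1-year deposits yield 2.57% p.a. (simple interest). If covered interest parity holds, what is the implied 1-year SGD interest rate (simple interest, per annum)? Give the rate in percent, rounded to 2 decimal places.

T = 1 year.
By CIP, F/S equals the SEK-to-SGD growth ratio: 7.2812/7.169 = 1.0156507.
SEK growth factor: 1 + 0.0257×1 = 1.025700.
So the SGD growth factor = 1.0098944.
r = (1.0098944 − 1)/1 = 0.009894 → 0.99%.

0.99%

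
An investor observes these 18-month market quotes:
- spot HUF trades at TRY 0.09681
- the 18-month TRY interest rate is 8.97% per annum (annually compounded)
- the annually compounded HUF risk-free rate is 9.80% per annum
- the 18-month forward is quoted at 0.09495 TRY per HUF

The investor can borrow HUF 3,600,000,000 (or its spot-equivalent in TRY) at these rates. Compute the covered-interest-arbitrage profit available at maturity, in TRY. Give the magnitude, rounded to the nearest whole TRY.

T = 18/12 years.
Keep in HUF, deliver into the forward: 3,600,000,000·1.15054473707·0.09495 = TRY 393,279,202.03.
Swap to TRY now, deposit: 3,600,000,000·0.09681·1.13752362801 = TRY 396,445,184.74.
The quoted forward undervalues HUF, so borrow HUF, convert to TRY at spot, deposit the TRY at 8.97%, and buy HUF forward at 0.09495 to cover the loan.
Profit = 396,445,184.74 − 393,279,202.03 = TRY 3,165,983.

TRY 3,165,983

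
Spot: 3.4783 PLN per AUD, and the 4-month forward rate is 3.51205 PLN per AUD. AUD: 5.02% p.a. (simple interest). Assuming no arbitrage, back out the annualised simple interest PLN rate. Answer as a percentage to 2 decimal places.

7.98%

T = 4/12 years.
CIP gives F = S · g_PLN/g_AUD, so g_PLN/g_AUD = 3.51205/3.4783 = 1.0097030.
AUD growth factor: 1 + 0.0502×4/12 = 1.0167333.
Hence g_PLN = 1.0265987.
(1.0265987 − 1)/T = 0.079796, i.e. 7.98%.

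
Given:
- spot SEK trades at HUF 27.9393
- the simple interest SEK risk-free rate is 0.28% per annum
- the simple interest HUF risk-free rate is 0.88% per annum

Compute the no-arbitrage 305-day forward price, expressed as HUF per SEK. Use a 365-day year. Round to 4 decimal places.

28.0791

T = 305/365 years.
Growth of 1 HUF over T: 1 + 0.0088×305/365 = 1.00735342.
SEK growth factor: 1 + 0.0028×305/365 = 1.00233973.
CIP: F = S · (grow HUF)/(grow SEK) = 27.9393 × 1.00735342/1.00233973 = 28.079052 HUF per SEK.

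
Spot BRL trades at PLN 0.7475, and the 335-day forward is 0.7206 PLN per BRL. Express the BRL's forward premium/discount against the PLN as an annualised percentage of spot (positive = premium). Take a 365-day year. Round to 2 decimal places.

-3.92%

T = 335/365 years.
Period premium: (0.7206 − 0.7475)/0.7475 = -0.0359866.
×(1/T) gives -3.92% p.a.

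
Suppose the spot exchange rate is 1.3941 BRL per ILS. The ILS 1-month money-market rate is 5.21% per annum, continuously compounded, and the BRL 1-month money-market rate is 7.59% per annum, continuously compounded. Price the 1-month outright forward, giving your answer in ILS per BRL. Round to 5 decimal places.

T = 1/12 years.
Growth of 1 BRL over T: e^(0.0759×1/12) = 1.006345.
Growth of 1 ILS over T: e^(0.0521×1/12) = 1.0043511.
Forward (BRL per ILS) = 1.3941 × 1.006345 / 1.0043511 = 1.396868.
Invert for ILS per BRL: 1 / 1.396868 = 0.71589.

0.71589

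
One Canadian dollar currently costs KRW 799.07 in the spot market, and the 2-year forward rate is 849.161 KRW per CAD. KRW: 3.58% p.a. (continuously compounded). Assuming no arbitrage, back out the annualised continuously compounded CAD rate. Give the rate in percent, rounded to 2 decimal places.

T = 2 years.
F/S = 849.161/799.07 = 1.0626866 = (growth of KRW) / (growth of CAD).
KRW growth factor: e^(0.0358×2) = 1.0742256.
So the CAD growth factor = 1.0108583.
r = ln(1.0108583)/2 = 0.005400 → 0.54%.

0.54%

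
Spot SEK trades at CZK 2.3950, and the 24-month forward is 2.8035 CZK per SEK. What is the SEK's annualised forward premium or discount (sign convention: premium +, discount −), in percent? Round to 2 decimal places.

+8.53%

T = 2 years.
SEK trades forward at +17.05637% vs spot over the period.
Per annum: 0.1705637 / 2 = 0.085282 = 8.53%.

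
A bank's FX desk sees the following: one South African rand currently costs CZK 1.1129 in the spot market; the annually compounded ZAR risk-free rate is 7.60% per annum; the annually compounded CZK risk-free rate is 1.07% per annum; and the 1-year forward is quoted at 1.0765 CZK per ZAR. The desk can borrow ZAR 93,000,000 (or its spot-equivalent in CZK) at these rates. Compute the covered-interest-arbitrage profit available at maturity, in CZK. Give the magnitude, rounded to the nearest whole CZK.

T = 1 year.
Keep in ZAR, deliver into the forward: 93,000,000·1.076000·1.0765 = CZK 107,723,202.00.
Swap to CZK now, deposit: 93,000,000·1.1129·1.010700 = CZK 104,607,146.79.
The quoted forward overvalues ZAR, so borrow CZK, buy ZAR at spot, deposit the ZAR at 7.60%, and sell the proceeds forward at 1.0765.
Profit = 107,723,202.00 − 104,607,146.79 = CZK 3,116,055.

CZK 3,116,055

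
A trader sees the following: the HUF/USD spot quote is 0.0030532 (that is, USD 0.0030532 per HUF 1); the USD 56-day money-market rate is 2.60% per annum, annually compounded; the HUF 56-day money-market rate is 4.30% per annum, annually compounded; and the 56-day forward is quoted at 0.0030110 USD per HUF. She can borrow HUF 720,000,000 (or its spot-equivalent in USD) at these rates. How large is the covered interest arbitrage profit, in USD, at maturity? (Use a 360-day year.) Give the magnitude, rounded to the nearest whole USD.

USD 24,934

T = 56/360 years.
Route A — deposit HUF, sell forward: 720,000,000 × 1.006570564 × 0.0030110 = USD 2,182,164.46.
Route B — convert at spot, deposit USD: 720,000,000 × 0.0030532 × 1.004000742 = USD 2,207,098.85.
The quoted forward undervalues HUF, so borrow HUF, convert to USD at spot, deposit the USD at 2.60%, and buy HUF forward at 0.0030110 to cover the loan.
Profit = 2,207,098.85 − 2,182,164.46 = USD 24,934.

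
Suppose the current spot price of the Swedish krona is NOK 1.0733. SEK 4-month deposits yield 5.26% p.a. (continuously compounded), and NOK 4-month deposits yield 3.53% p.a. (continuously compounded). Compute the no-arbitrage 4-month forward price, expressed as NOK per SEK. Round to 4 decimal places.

T = 4/12 years.
NOK growth factor: e^(0.0353×4/12) = 1.0118362.
SEK accumulates by e^(0.0526×4/12) = 1.0176879.
CIP: F = S · (grow NOK)/(grow SEK) = 1.0733 × 1.0118362/1.0176879 = 1.067129 NOK per SEK.

1.0671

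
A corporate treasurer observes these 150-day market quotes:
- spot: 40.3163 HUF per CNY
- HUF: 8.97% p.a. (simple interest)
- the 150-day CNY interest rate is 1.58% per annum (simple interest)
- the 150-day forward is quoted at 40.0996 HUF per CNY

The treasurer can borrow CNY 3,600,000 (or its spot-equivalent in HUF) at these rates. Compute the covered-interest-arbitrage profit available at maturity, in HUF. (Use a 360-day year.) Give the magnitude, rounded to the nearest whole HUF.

HUF 5,254,318

T = 150/360 years.
Route A — deposit CNY, sell forward: 3,600,000 × 1.00658333333 × 40.0996 = HUF 145,308,920.52.
Route B — convert at spot, deposit HUF: 3,600,000 × 40.3163 × 1.037375 = HUF 150,563,238.17.
The quoted forward undervalues CNY, so borrow CNY, convert to HUF at spot, deposit the HUF at 8.97%, and buy CNY forward at 40.0996 to cover the loan.
Profit = 150,563,238.17 − 145,308,920.52 = HUF 5,254,318.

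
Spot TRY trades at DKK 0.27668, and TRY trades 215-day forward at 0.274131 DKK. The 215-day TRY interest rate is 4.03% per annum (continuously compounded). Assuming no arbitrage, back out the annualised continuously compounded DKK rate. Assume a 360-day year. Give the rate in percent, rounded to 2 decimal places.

T = 215/360 years.
By CIP, F/S equals the DKK-to-TRY growth ratio: 0.274131/0.27668 = 0.9907872.
The TRY side grows by e^(0.0403×215/360) = 1.024360.
Hence g_DKK = 1.0149228.
r = ln(1.0149228)/(215/360) = 0.024802 → 2.48%.

2.48%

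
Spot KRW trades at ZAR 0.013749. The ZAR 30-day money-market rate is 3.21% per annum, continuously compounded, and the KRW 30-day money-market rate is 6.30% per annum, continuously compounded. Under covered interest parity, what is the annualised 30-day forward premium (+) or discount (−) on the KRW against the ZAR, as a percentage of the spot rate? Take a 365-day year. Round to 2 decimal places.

-3.09%

T = 30/365 years.
F = S · g_ZAR/g_KRW = 0.013749 × 1.0026418/1.0051915 = 0.013714125.
Annualised premium = (F − S)/S × (1/T) = (0.013714125 − 0.013749)/0.013749 ÷ (30/365) = -3.09%.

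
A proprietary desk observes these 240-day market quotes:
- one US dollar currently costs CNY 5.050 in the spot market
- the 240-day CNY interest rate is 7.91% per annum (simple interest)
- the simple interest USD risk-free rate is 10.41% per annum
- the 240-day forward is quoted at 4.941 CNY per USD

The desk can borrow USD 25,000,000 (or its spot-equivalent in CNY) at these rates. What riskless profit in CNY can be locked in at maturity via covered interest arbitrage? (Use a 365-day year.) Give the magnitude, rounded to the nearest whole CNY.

T = 240/365 years.
Invest the USD and cover forward: 25,000,000 × 1.06844931507 × 4.941 = CNY 131,980,201.64.
Convert at spot and invest in CNY: 25,000,000 × 5.050 × 1.0520109589 = CNY 132,816,383.56.
The quoted forward undervalues USD, so borrow USD, convert to CNY at spot, deposit the CNY at 7.91%, and buy USD forward at 4.941 to cover the loan.
Profit = 132,816,383.56 − 131,980,201.64 = CNY 836,182.

CNY 836,182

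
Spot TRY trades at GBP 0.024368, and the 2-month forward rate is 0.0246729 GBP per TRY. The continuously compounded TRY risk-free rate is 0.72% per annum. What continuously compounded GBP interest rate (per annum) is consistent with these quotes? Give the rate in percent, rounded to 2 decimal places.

T = 2/12 years.
CIP gives F = S · g_GBP/g_TRY, so g_GBP/g_TRY = 0.0246729/0.024368 = 1.0125123.
The TRY side grows by e^(0.0072×2/12) = 1.0012007.
So the GBP growth factor = 1.013728.
Take logs: ln 1.013728 / (2/12) = 0.081808, so 8.18%.

8.18%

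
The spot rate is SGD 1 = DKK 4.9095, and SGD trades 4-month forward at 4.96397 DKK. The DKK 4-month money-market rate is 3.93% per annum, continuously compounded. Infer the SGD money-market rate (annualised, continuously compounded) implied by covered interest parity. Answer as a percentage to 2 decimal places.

0.62%

T = 4/12 years.
By CIP, F/S equals the DKK-to-SGD growth ratio: 4.96397/4.9095 = 1.0110948.
DKK growth factor: e^(0.0393×4/12) = 1.0131862.
So the SGD growth factor = 1.0020685.
Take logs: ln 1.0020685 / (4/12) = 0.006199, so 0.62%.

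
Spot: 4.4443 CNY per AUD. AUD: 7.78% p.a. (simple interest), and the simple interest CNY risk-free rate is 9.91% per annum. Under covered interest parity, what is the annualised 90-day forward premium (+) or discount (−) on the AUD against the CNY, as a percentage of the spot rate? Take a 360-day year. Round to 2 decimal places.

T = 90/360 years.
F = S · g_CNY/g_AUD = 4.4443 × 1.024775/1.019450 = 4.4675144.
Annualised premium = (F − S)/S × (1/T) = (4.4675144 − 4.4443)/4.4443 ÷ (90/360) = 2.09%.

+2.09%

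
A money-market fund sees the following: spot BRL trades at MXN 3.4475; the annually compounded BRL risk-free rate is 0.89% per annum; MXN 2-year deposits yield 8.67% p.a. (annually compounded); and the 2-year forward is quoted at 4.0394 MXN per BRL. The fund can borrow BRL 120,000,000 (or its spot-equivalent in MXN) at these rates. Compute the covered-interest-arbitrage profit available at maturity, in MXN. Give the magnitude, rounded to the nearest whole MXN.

MXN 4,849,236

T = 2 years.
Keep in BRL, deliver into the forward: 120,000,000·1.01787921·4.0394 = MXN 493,394,553.70.
Swap to MXN now, deposit: 120,000,000·3.4475·1.18091689 = MXN 488,545,317.39.
The quoted forward overvalues BRL, so borrow MXN, buy BRL at spot, deposit the BRL at 0.89%, and sell the proceeds forward at 4.0394.
The gap between the two covered legs is MXN 4,849,236.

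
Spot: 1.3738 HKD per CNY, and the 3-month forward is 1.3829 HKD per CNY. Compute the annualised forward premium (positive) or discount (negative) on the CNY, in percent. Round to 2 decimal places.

T = 3/12 years.
CNY trades forward at +0.66240% vs spot over the period.
Annualise by dividing by T: 0.0066240 / (3/12) = 0.026496 → 2.65%.

+2.65%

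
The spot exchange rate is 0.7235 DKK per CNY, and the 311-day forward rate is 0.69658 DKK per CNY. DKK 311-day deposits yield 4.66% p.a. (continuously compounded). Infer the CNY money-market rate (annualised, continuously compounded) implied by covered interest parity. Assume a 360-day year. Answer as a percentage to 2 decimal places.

T = 311/360 years.
CIP gives F = S · g_DKK/g_CNY, so g_DKK/g_CNY = 0.69658/0.7235 = 0.9627920.
The DKK side grows by e^(0.0466×311/360) = 1.0410785.
That pins the CNY growth at 1.081312.
Take logs: ln 1.081312 / (311/360) = 0.090492, so 9.05%.

9.05%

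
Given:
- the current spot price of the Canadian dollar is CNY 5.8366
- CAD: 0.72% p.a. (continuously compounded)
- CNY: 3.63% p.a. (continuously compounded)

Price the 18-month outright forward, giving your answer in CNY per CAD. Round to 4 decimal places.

T = 18/12 years.
CNY growth factor: e^(0.0363×18/12) = 1.0559597.
CAD accumulates by e^(0.0072×18/12) = 1.0108585.
CIP: F = S · (grow CNY)/(grow CAD) = 5.8366 × 1.0559597/1.0108585 = 6.097010 CNY per CAD.

6.0970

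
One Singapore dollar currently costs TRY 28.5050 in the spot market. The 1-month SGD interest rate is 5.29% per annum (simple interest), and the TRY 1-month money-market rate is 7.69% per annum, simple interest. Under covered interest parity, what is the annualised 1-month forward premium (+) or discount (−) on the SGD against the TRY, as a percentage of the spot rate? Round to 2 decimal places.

T = 1/12 years.
No-arbitrage forward: 28.505 × 1.0064083 / 1.0044083 = 28.5617598 TRY/SGD.
Annualised premium = (F − S)/S × (1/T) = (28.5617598 − 28.505)/28.505 ÷ (1/12) = 2.39%.

+2.39%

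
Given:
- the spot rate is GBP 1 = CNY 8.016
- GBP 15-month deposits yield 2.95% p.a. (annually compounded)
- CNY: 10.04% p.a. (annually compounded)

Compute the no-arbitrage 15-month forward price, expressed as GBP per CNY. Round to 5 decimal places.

T = 15/12 years.
CNY growth factor: (1 + 0.1004)^(15/12) = 1.1270371.
GBP accumulates by (1 + 0.0295)^(15/12) = 1.037010.
CIP: F = S · (grow CNY)/(grow GBP) = 8.016 × 1.1270371/1.037010 = 8.711902 CNY per GBP.
Invert for GBP per CNY: 1 / 8.711902 = 0.11479.

0.11479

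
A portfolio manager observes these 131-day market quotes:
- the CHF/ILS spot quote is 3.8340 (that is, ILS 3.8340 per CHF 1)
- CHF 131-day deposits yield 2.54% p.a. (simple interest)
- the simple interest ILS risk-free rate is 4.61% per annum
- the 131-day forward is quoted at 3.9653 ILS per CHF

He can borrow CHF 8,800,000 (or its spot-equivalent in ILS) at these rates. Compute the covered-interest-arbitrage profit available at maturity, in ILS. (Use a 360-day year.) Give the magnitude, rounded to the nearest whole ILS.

ILS 911,979

T = 131/360 years.
Invest the CHF and cover forward: 8,800,000 × 1.0092427778 × 3.9653 = ILS 35,217,163.40.
Convert at spot and invest in ILS: 8,800,000 × 3.8340 × 1.0167752778 = ILS 34,305,184.45.
The quoted forward overvalues CHF, so borrow ILS, buy CHF at spot, deposit the CHF at 2.54%, and sell the proceeds forward at 3.9653.
Profit = 35,217,163.40 − 34,305,184.45 = ILS 911,979.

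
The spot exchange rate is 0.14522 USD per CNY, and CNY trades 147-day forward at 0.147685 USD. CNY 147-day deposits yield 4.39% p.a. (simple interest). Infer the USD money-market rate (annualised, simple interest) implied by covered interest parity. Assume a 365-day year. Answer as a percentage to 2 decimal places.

8.68%

T = 147/365 years.
CIP gives F = S · g_USD/g_CNY, so g_USD/g_CNY = 0.147685/0.14522 = 1.0169742.
CNY growth factor: 1 + 0.0439×147/365 = 1.0176803.
That pins the USD growth at 1.0349546.
r = (1.0349546 − 1)/(147/365) = 0.086792 → 8.68%.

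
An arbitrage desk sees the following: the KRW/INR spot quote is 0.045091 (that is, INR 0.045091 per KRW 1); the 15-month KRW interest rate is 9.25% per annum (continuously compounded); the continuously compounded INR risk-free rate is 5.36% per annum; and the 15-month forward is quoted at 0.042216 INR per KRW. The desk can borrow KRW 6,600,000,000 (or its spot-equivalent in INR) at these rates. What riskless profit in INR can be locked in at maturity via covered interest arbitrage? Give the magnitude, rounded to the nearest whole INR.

INR 5,444,891

T = 15/12 years.
Invest the KRW and cover forward: 6,600,000,000 × 1.12257482763 × 0.042216 = INR 312,778,084.89.
Convert at spot and invest in INR: 6,600,000,000 × 0.045091 × 1.06929547817 = INR 318,222,975.88.
The quoted forward undervalues KRW, so borrow KRW, convert to INR at spot, deposit the INR at 5.36%, and buy KRW forward at 0.042216 to cover the loan.
The gap between the two covered legs is INR 5,444,891.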